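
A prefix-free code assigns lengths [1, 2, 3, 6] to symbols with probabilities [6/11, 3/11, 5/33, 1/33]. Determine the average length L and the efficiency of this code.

Average length L = Σ p_i × l_i = 1.7273 bits
Entropy H = 1.5536 bits
Efficiency η = H/L × 100% = 89.94%


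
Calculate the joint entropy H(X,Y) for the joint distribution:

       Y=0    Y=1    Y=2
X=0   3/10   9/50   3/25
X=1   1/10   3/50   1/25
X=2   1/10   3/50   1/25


H(X,Y) = -Σ p(x,y) log₂ p(x,y)
  p(0,0)=3/10: -0.3000 × log₂(0.3000) = 0.5211
  p(0,1)=9/50: -0.1800 × log₂(0.1800) = 0.4453
  p(0,2)=3/25: -0.1200 × log₂(0.1200) = 0.3671
  p(1,0)=1/10: -0.1000 × log₂(0.1000) = 0.3322
  p(1,1)=3/50: -0.0600 × log₂(0.0600) = 0.2435
  p(1,2)=1/25: -0.0400 × log₂(0.0400) = 0.1858
  p(2,0)=1/10: -0.1000 × log₂(0.1000) = 0.3322
  p(2,1)=3/50: -0.0600 × log₂(0.0600) = 0.2435
  p(2,2)=1/25: -0.0400 × log₂(0.0400) = 0.1858
H(X,Y) = 2.8564 bits


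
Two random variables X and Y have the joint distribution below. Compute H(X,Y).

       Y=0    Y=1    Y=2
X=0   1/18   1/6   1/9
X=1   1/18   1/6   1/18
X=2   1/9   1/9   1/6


H(X,Y) = -Σ p(x,y) log₂ p(x,y)
  p(0,0)=1/18: -0.0556 × log₂(0.0556) = 0.2317
  p(0,1)=1/6: -0.1667 × log₂(0.1667) = 0.4308
  p(0,2)=1/9: -0.1111 × log₂(0.1111) = 0.3522
  p(1,0)=1/18: -0.0556 × log₂(0.0556) = 0.2317
  p(1,1)=1/6: -0.1667 × log₂(0.1667) = 0.4308
  p(1,2)=1/18: -0.0556 × log₂(0.0556) = 0.2317
  p(2,0)=1/9: -0.1111 × log₂(0.1111) = 0.3522
  p(2,1)=1/9: -0.1111 × log₂(0.1111) = 0.3522
  p(2,2)=1/6: -0.1667 × log₂(0.1667) = 0.4308
H(X,Y) = 3.0441 bits


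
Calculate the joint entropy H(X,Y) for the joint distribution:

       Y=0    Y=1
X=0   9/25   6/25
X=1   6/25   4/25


H(X,Y) = -Σ p(x,y) log₂ p(x,y)
  p(0,0)=9/25: -0.3600 × log₂(0.3600) = 0.5306
  p(0,1)=6/25: -0.2400 × log₂(0.2400) = 0.4941
  p(1,0)=6/25: -0.2400 × log₂(0.2400) = 0.4941
  p(1,1)=4/25: -0.1600 × log₂(0.1600) = 0.4230
H(X,Y) = 1.9419 bits


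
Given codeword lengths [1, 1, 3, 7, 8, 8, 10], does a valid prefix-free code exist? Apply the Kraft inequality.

Kraft inequality: Σ 2^(-l_i) ≤ 1 for prefix-free code
Calculating: 2^(-1) + 2^(-1) + 2^(-3) + 2^(-7) + 2^(-8) + 2^(-8) + 2^(-10)
= 0.5 + 0.5 + 0.125 + 0.0078125 + 0.00390625 + 0.00390625 + 0.0009765625
= 1.1416
Since 1.1416 > 1, prefix-free code does not exist


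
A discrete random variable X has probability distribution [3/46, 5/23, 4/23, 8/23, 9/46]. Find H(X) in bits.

H(X) = -Σ p(x) log₂ p(x)
  -3/46 × log₂(3/46) = 0.2569
  -5/23 × log₂(5/23) = 0.4786
  -4/23 × log₂(4/23) = 0.4389
  -8/23 × log₂(8/23) = 0.5299
  -9/46 × log₂(9/46) = 0.4605
H(X) = 2.1648 bits


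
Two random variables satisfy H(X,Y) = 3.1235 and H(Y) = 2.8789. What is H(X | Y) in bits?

Chain rule: H(X,Y) = H(X|Y) + H(Y)
H(X|Y) = H(X,Y) - H(Y) = 3.1235 - 2.8789 = 0.2446 bits


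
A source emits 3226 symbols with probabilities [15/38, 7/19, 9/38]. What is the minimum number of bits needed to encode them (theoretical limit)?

Entropy H = 1.5523 bits/symbol
Minimum bits = H × n = 1.5523 × 3226
= 5007.57 bits


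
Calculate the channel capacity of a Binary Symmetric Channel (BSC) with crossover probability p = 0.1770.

For BSC with error probability p:
C = 1 - H(p) where H(p) is binary entropy
H(0.1770) = -0.1770 × log₂(0.1770) - 0.8230 × log₂(0.8230)
H(p) = 0.6735
C = 1 - 0.6735 = 0.3265 bits/use


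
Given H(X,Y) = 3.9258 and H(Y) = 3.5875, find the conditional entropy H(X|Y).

Chain rule: H(X,Y) = H(X|Y) + H(Y)
H(X|Y) = H(X,Y) - H(Y) = 3.9258 - 3.5875 = 0.3383 bits


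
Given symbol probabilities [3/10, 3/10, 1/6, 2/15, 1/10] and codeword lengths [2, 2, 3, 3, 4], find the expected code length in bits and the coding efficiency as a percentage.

Average length L = Σ p_i × l_i = 2.5000 bits
Entropy H = 2.1928 bits
Efficiency η = H/L × 100% = 87.71%


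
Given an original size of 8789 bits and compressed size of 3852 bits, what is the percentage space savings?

Space savings = (1 - Compressed/Original) × 100%
= (1 - 3852/8789) × 100%
= 56.17%


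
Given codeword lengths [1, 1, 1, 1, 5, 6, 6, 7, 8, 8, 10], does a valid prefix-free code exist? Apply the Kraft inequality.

Kraft inequality: Σ 2^(-l_i) ≤ 1 for prefix-free code
Calculating: 2^(-1) + 2^(-1) + 2^(-1) + 2^(-1) + 2^(-5) + 2^(-6) + 2^(-6) + 2^(-7) + 2^(-8) + 2^(-8) + 2^(-10)
= 0.5 + 0.5 + 0.5 + 0.5 + 0.03125 + 0.015625 + 0.015625 + 0.0078125 + 0.00390625 + 0.00390625 + 0.0009765625
= 2.0791
Since 2.0791 > 1, prefix-free code does not exist


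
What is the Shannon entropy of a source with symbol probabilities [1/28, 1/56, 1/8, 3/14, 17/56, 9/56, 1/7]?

H(X) = -Σ p(x) log₂ p(x)
  -1/28 × log₂(1/28) = 0.1717
  -1/56 × log₂(1/56) = 0.1037
  -1/8 × log₂(1/8) = 0.3750
  -3/14 × log₂(3/14) = 0.4762
  -17/56 × log₂(17/56) = 0.5221
  -9/56 × log₂(9/56) = 0.4239
  -1/7 × log₂(1/7) = 0.4011
H(X) = 2.4737 bits


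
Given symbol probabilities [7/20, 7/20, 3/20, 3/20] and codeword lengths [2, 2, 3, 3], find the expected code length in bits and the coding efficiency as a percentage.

Average length L = Σ p_i × l_i = 2.3000 bits
Entropy H = 1.8813 bits
Efficiency η = H/L × 100% = 81.80%


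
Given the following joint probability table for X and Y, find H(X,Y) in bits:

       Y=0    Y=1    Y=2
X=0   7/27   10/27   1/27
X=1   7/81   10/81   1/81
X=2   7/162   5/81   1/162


H(X,Y) = -Σ p(x,y) log₂ p(x,y)
  p(0,0)=7/27: -0.2593 × log₂(0.2593) = 0.5049
  p(0,1)=10/27: -0.3704 × log₂(0.3704) = 0.5307
  p(0,2)=1/27: -0.0370 × log₂(0.0370) = 0.1761
  p(1,0)=7/81: -0.0864 × log₂(0.0864) = 0.3053
  p(1,1)=10/81: -0.1235 × log₂(0.1235) = 0.3726
  p(1,2)=1/81: -0.0123 × log₂(0.0123) = 0.0783
  p(2,0)=7/162: -0.0432 × log₂(0.0432) = 0.1958
  p(2,1)=5/81: -0.0617 × log₂(0.0617) = 0.2480
  p(2,2)=1/162: -0.0062 × log₂(0.0062) = 0.0453
H(X,Y) = 2.4571 bits


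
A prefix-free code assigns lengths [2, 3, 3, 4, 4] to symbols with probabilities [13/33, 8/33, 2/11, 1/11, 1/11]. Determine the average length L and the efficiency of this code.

Average length L = Σ p_i × l_i = 2.7879 bits
Entropy H = 2.1012 bits
Efficiency η = H/L × 100% = 75.37%


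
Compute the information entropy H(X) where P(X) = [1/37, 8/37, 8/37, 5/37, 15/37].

H(X) = -Σ p(x) log₂ p(x)
  -1/37 × log₂(1/37) = 0.1408
  -8/37 × log₂(8/37) = 0.4777
  -8/37 × log₂(8/37) = 0.4777
  -5/37 × log₂(5/37) = 0.3902
  -15/37 × log₂(15/37) = 0.5281
H(X) = 2.0145 bits


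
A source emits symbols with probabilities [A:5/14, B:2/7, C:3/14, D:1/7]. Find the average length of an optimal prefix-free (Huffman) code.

Huffman tree construction:
Combine smallest probabilities repeatedly
Resulting codes:
  A: 11 (length 2)
  B: 10 (length 2)
  C: 01 (length 2)
  D: 00 (length 2)
Average length = Σ p(s) × length(s) = 2.0000 bits


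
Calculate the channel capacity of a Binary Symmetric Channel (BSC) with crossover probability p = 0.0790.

For BSC with error probability p:
C = 1 - H(p) where H(p) is binary entropy
H(0.0790) = -0.0790 × log₂(0.0790) - 0.9210 × log₂(0.9210)
H(p) = 0.3986
C = 1 - 0.3986 = 0.6014 bits/use


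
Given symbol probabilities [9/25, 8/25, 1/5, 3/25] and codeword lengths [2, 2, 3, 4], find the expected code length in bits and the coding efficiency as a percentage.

Average length L = Σ p_i × l_i = 2.4400 bits
Entropy H = 1.8881 bits
Efficiency η = H/L × 100% = 77.38%


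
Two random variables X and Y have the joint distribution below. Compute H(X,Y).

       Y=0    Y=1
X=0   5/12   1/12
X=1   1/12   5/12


H(X,Y) = -Σ p(x,y) log₂ p(x,y)
  p(0,0)=5/12: -0.4167 × log₂(0.4167) = 0.5263
  p(0,1)=1/12: -0.0833 × log₂(0.0833) = 0.2987
  p(1,0)=1/12: -0.0833 × log₂(0.0833) = 0.2987
  p(1,1)=5/12: -0.4167 × log₂(0.4167) = 0.5263
H(X,Y) = 1.6500 bits


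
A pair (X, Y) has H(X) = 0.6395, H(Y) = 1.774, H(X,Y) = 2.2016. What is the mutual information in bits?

I(X;Y) = H(X) + H(Y) - H(X,Y)
I(X;Y) = 0.6395 + 1.774 - 2.2016 = 0.2119 bits


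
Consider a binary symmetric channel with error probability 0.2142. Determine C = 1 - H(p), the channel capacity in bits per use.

For BSC with error probability p:
C = 1 - H(p) where H(p) is binary entropy
H(0.2142) = -0.2142 × log₂(0.2142) - 0.7858 × log₂(0.7858)
H(p) = 0.7494
C = 1 - 0.7494 = 0.2506 bits/use


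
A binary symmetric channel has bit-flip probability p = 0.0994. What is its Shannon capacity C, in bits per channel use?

For BSC with error probability p:
C = 1 - H(p) where H(p) is binary entropy
H(0.0994) = -0.0994 × log₂(0.0994) - 0.9006 × log₂(0.9006)
H(p) = 0.4671
C = 1 - 0.4671 = 0.5329 bits/use


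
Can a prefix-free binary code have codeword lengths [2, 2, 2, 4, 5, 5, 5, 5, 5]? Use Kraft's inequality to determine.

Kraft inequality: Σ 2^(-l_i) ≤ 1 for prefix-free code
Calculating: 2^(-2) + 2^(-2) + 2^(-2) + 2^(-4) + 2^(-5) + 2^(-5) + 2^(-5) + 2^(-5) + 2^(-5)
= 0.25 + 0.25 + 0.25 + 0.0625 + 0.03125 + 0.03125 + 0.03125 + 0.03125 + 0.03125
= 0.9688
Since 0.9688 ≤ 1, prefix-free code exists


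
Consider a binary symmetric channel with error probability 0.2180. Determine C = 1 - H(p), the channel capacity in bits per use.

For BSC with error probability p:
C = 1 - H(p) where H(p) is binary entropy
H(0.2180) = -0.2180 × log₂(0.2180) - 0.7820 × log₂(0.7820)
H(p) = 0.7565
C = 1 - 0.7565 = 0.2435 bits/use


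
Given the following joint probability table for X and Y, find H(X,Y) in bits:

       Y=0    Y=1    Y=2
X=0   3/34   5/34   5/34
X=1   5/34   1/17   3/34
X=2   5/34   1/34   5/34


H(X,Y) = -Σ p(x,y) log₂ p(x,y)
  p(0,0)=3/34: -0.0882 × log₂(0.0882) = 0.3090
  p(0,1)=5/34: -0.1471 × log₂(0.1471) = 0.4067
  p(0,2)=5/34: -0.1471 × log₂(0.1471) = 0.4067
  p(1,0)=5/34: -0.1471 × log₂(0.1471) = 0.4067
  p(1,1)=1/17: -0.0588 × log₂(0.0588) = 0.2404
  p(1,2)=3/34: -0.0882 × log₂(0.0882) = 0.3090
  p(2,0)=5/34: -0.1471 × log₂(0.1471) = 0.4067
  p(2,1)=1/34: -0.0294 × log₂(0.0294) = 0.1496
  p(2,2)=5/34: -0.1471 × log₂(0.1471) = 0.4067
H(X,Y) = 3.0416 bits


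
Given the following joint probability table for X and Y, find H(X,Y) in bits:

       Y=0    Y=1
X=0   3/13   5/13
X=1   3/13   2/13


H(X,Y) = -Σ p(x,y) log₂ p(x,y)
  p(0,0)=3/13: -0.2308 × log₂(0.2308) = 0.4882
  p(0,1)=5/13: -0.3846 × log₂(0.3846) = 0.5302
  p(1,0)=3/13: -0.2308 × log₂(0.2308) = 0.4882
  p(1,1)=2/13: -0.1538 × log₂(0.1538) = 0.4155
H(X,Y) = 1.9220 bits


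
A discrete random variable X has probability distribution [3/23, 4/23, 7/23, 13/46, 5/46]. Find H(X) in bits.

H(X) = -Σ p(x) log₂ p(x)
  -3/23 × log₂(3/23) = 0.3833
  -4/23 × log₂(4/23) = 0.4389
  -7/23 × log₂(7/23) = 0.5223
  -13/46 × log₂(13/46) = 0.5152
  -5/46 × log₂(5/46) = 0.3480
H(X) = 2.2077 bits


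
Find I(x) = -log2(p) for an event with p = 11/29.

Information content I(x) = -log₂(p(x))
I = -log₂(11/29) = -log₂(0.3793)
I = 1.3985 bits


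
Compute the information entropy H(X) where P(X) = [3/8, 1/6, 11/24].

H(X) = -Σ p(x) log₂ p(x)
  -3/8 × log₂(3/8) = 0.5306
  -1/6 × log₂(1/6) = 0.4308
  -11/24 × log₂(11/24) = 0.5159
H(X) = 1.4773 bits


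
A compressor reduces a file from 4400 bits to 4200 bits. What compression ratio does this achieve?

Compression ratio = Original / Compressed
= 4400 / 4200 = 1.05:1


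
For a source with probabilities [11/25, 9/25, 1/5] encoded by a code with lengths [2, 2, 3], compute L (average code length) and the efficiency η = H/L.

Average length L = Σ p_i × l_i = 2.2000 bits
Entropy H = 1.5161 bits
Efficiency η = H/L × 100% = 68.92%


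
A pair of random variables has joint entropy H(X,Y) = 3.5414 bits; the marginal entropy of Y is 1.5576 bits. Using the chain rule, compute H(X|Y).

Chain rule: H(X,Y) = H(X|Y) + H(Y)
H(X|Y) = H(X,Y) - H(Y) = 3.5414 - 1.5576 = 1.9838 bits


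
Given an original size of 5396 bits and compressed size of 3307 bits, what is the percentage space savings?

Space savings = (1 - Compressed/Original) × 100%
= (1 - 3307/5396) × 100%
= 38.71%


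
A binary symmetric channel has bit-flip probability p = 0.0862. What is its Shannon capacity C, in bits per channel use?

For BSC with error probability p:
C = 1 - H(p) where H(p) is binary entropy
H(0.0862) = -0.0862 × log₂(0.0862) - 0.9138 × log₂(0.9138)
H(p) = 0.4237
C = 1 - 0.4237 = 0.5763 bits/use


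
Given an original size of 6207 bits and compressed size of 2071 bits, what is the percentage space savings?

Space savings = (1 - Compressed/Original) × 100%
= (1 - 2071/6207) × 100%
= 66.63%


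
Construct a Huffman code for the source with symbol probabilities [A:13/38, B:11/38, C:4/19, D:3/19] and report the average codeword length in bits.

Huffman tree construction:
Combine smallest probabilities repeatedly
Resulting codes:
  A: 11 (length 2)
  B: 10 (length 2)
  C: 01 (length 2)
  D: 00 (length 2)
Average length = Σ p(s) × length(s) = 2.0000 bits


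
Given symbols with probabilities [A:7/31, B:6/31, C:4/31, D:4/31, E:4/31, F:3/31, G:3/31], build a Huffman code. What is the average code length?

Huffman tree construction:
Combine smallest probabilities repeatedly
Resulting codes:
  A: 01 (length 2)
  B: 111 (length 3)
  C: 100 (length 3)
  D: 101 (length 3)
  E: 110 (length 3)
  F: 000 (length 3)
  G: 001 (length 3)
Average length = Σ p(s) × length(s) = 2.7742 bits


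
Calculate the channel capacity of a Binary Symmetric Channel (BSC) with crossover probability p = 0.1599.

For BSC with error probability p:
C = 1 - H(p) where H(p) is binary entropy
H(0.1599) = -0.1599 × log₂(0.1599) - 0.8401 × log₂(0.8401)
H(p) = 0.6341
C = 1 - 0.6341 = 0.3659 bits/use


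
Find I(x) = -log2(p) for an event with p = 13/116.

Information content I(x) = -log₂(p(x))
I = -log₂(13/116) = -log₂(0.1121)
I = 3.1575 bits


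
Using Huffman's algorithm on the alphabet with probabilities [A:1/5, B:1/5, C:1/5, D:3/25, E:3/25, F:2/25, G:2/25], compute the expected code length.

Huffman tree construction:
Combine smallest probabilities repeatedly
Resulting codes:
  A: 111 (length 3)
  B: 00 (length 2)
  C: 01 (length 2)
  D: 100 (length 3)
  E: 101 (length 3)
  F: 1100 (length 4)
  G: 1101 (length 4)
Average length = Σ p(s) × length(s) = 2.7600 bits


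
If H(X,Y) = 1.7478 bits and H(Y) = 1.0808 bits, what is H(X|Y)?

Chain rule: H(X,Y) = H(X|Y) + H(Y)
H(X|Y) = H(X,Y) - H(Y) = 1.7478 - 1.0808 = 0.667 bits


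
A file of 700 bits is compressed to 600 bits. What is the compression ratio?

Compression ratio = Original / Compressed
= 700 / 600 = 1.17:1


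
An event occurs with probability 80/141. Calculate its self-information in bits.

Information content I(x) = -log₂(p(x))
I = -log₂(80/141) = -log₂(0.5674)
I = 0.8176 bits


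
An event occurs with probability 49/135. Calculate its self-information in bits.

Information content I(x) = -log₂(p(x))
I = -log₂(49/135) = -log₂(0.3630)
I = 1.4621 bits


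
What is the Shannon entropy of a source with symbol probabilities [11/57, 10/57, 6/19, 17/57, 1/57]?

H(X) = -Σ p(x) log₂ p(x)
  -11/57 × log₂(11/57) = 0.4580
  -10/57 × log₂(10/57) = 0.4405
  -6/19 × log₂(6/19) = 0.5251
  -17/57 × log₂(17/57) = 0.5206
  -1/57 × log₂(1/57) = 0.1023
H(X) = 2.0466 bits


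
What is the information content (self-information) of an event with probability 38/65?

Information content I(x) = -log₂(p(x))
I = -log₂(38/65) = -log₂(0.5846)
I = 0.7744 bits


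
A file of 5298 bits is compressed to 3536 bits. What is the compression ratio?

Compression ratio = Original / Compressed
= 5298 / 3536 = 1.50:1


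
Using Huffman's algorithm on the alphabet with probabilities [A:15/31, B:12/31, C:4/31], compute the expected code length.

Huffman tree construction:
Combine smallest probabilities repeatedly
Resulting codes:
  A: 0 (length 1)
  B: 11 (length 2)
  C: 10 (length 2)
Average length = Σ p(s) × length(s) = 1.5161 bits


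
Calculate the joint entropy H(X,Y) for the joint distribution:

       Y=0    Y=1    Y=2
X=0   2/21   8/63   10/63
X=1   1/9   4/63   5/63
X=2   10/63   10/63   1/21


H(X,Y) = -Σ p(x,y) log₂ p(x,y)
  p(0,0)=2/21: -0.0952 × log₂(0.0952) = 0.3231
  p(0,1)=8/63: -0.1270 × log₂(0.1270) = 0.3781
  p(0,2)=10/63: -0.1587 × log₂(0.1587) = 0.4215
  p(1,0)=1/9: -0.1111 × log₂(0.1111) = 0.3522
  p(1,1)=4/63: -0.0635 × log₂(0.0635) = 0.2525
  p(1,2)=5/63: -0.0794 × log₂(0.0794) = 0.2901
  p(2,0)=10/63: -0.1587 × log₂(0.1587) = 0.4215
  p(2,1)=10/63: -0.1587 × log₂(0.1587) = 0.4215
  p(2,2)=1/21: -0.0476 × log₂(0.0476) = 0.2092
H(X,Y) = 3.0696 bits


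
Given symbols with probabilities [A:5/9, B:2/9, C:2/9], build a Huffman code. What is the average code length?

Huffman tree construction:
Combine smallest probabilities repeatedly
Resulting codes:
  A: 1 (length 1)
  B: 00 (length 2)
  C: 01 (length 2)
Average length = Σ p(s) × length(s) = 1.4444 bits


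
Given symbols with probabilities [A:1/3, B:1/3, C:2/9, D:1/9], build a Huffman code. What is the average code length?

Huffman tree construction:
Combine smallest probabilities repeatedly
Resulting codes:
  A: 10 (length 2)
  B: 11 (length 2)
  C: 01 (length 2)
  D: 00 (length 2)
Average length = Σ p(s) × length(s) = 2.0000 bits


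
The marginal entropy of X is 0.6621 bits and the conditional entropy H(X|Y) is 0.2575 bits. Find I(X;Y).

I(X;Y) = H(X) - H(X|Y)
I(X;Y) = 0.6621 - 0.2575 = 0.4046 bits


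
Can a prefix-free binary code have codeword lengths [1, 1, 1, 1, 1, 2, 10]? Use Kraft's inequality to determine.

Kraft inequality: Σ 2^(-l_i) ≤ 1 for prefix-free code
Calculating: 2^(-1) + 2^(-1) + 2^(-1) + 2^(-1) + 2^(-1) + 2^(-2) + 2^(-10)
= 0.5 + 0.5 + 0.5 + 0.5 + 0.5 + 0.25 + 0.0009765625
= 2.7510
Since 2.7510 > 1, prefix-free code does not exist


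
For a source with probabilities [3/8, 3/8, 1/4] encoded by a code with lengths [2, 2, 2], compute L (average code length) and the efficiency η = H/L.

Average length L = Σ p_i × l_i = 2.0000 bits
Entropy H = 1.5613 bits
Efficiency η = H/L × 100% = 78.06%


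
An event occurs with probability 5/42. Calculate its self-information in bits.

Information content I(x) = -log₂(p(x))
I = -log₂(5/42) = -log₂(0.1190)
I = 3.0704 bits


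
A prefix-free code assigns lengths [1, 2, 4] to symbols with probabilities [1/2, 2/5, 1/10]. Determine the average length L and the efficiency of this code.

Average length L = Σ p_i × l_i = 1.7000 bits
Entropy H = 1.3610 bits
Efficiency η = H/L × 100% = 80.06%


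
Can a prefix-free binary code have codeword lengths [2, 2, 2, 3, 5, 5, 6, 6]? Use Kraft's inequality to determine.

Kraft inequality: Σ 2^(-l_i) ≤ 1 for prefix-free code
Calculating: 2^(-2) + 2^(-2) + 2^(-2) + 2^(-3) + 2^(-5) + 2^(-5) + 2^(-6) + 2^(-6)
= 0.25 + 0.25 + 0.25 + 0.125 + 0.03125 + 0.03125 + 0.015625 + 0.015625
= 0.9688
Since 0.9688 ≤ 1, prefix-free code exists


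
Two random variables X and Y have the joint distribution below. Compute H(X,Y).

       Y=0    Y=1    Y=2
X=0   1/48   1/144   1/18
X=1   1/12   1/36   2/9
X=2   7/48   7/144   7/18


H(X,Y) = -Σ p(x,y) log₂ p(x,y)
  p(0,0)=1/48: -0.0208 × log₂(0.0208) = 0.1164
  p(0,1)=1/144: -0.0069 × log₂(0.0069) = 0.0498
  p(0,2)=1/18: -0.0556 × log₂(0.0556) = 0.2317
  p(1,0)=1/12: -0.0833 × log₂(0.0833) = 0.2987
  p(1,1)=1/36: -0.0278 × log₂(0.0278) = 0.1436
  p(1,2)=2/9: -0.2222 × log₂(0.2222) = 0.4822
  p(2,0)=7/48: -0.1458 × log₂(0.1458) = 0.4051
  p(2,1)=7/144: -0.0486 × log₂(0.0486) = 0.2121
  p(2,2)=7/18: -0.3889 × log₂(0.3889) = 0.5299
H(X,Y) = 2.4694 bits


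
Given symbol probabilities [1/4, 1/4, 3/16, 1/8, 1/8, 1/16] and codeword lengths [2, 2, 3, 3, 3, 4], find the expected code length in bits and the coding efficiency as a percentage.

Average length L = Σ p_i × l_i = 2.5625 bits
Entropy H = 2.4528 bits
Efficiency η = H/L × 100% = 95.72%


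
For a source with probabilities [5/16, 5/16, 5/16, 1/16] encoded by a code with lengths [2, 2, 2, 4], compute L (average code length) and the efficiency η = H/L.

Average length L = Σ p_i × l_i = 2.1250 bits
Entropy H = 1.8232 bits
Efficiency η = H/L × 100% = 85.80%


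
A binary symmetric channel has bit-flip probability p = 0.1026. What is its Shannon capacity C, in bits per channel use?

For BSC with error probability p:
C = 1 - H(p) where H(p) is binary entropy
H(0.1026) = -0.1026 × log₂(0.1026) - 0.8974 × log₂(0.8974)
H(p) = 0.4772
C = 1 - 0.4772 = 0.5228 bits/use


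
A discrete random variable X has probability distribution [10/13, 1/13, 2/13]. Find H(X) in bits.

H(X) = -Σ p(x) log₂ p(x)
  -10/13 × log₂(10/13) = 0.2912
  -1/13 × log₂(1/13) = 0.2846
  -2/13 × log₂(2/13) = 0.4155
H(X) = 0.9913 bits


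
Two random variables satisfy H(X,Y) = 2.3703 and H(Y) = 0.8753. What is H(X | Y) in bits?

Chain rule: H(X,Y) = H(X|Y) + H(Y)
H(X|Y) = H(X,Y) - H(Y) = 2.3703 - 0.8753 = 1.495 bits


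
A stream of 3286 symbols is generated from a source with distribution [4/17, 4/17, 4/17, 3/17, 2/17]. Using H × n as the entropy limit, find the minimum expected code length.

Entropy H = 2.2784 bits/symbol
Minimum bits = H × n = 2.2784 × 3286
= 7486.66 bits


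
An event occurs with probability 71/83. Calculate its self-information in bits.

Information content I(x) = -log₂(p(x))
I = -log₂(71/83) = -log₂(0.8554)
I = 0.2253 bits


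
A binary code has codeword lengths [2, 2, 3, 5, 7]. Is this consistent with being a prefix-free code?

Kraft inequality: Σ 2^(-l_i) ≤ 1 for prefix-free code
Calculating: 2^(-2) + 2^(-2) + 2^(-3) + 2^(-5) + 2^(-7)
= 0.25 + 0.25 + 0.125 + 0.03125 + 0.0078125
= 0.6641
Since 0.6641 ≤ 1, prefix-free code exists


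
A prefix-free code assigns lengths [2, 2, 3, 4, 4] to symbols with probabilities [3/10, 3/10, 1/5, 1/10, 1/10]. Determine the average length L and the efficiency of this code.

Average length L = Σ p_i × l_i = 2.6000 bits
Entropy H = 2.1710 bits
Efficiency η = H/L × 100% = 83.50%


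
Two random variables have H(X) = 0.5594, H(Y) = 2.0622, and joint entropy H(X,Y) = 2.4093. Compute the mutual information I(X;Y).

I(X;Y) = H(X) + H(Y) - H(X,Y)
I(X;Y) = 0.5594 + 2.0622 - 2.4093 = 0.2123 bits


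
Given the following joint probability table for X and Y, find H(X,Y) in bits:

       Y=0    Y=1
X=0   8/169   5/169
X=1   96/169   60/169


H(X,Y) = -Σ p(x,y) log₂ p(x,y)
  p(0,0)=8/169: -0.0473 × log₂(0.0473) = 0.2083
  p(0,1)=5/169: -0.0296 × log₂(0.0296) = 0.1503
  p(1,0)=96/169: -0.5680 × log₂(0.5680) = 0.4635
  p(1,1)=60/169: -0.3550 × log₂(0.3550) = 0.5304
H(X,Y) = 1.3525 bits


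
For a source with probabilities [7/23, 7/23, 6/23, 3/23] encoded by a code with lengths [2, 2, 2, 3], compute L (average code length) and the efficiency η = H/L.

Average length L = Σ p_i × l_i = 2.1304 bits
Entropy H = 1.9337 bits
Efficiency η = H/L × 100% = 90.76%


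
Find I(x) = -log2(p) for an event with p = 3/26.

Information content I(x) = -log₂(p(x))
I = -log₂(3/26) = -log₂(0.1154)
I = 3.1155 bits


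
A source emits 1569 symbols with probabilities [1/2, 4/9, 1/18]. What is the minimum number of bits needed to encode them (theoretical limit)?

Entropy H = 1.2516 bits/symbol
Minimum bits = H × n = 1.2516 × 1569
= 1963.81 bits


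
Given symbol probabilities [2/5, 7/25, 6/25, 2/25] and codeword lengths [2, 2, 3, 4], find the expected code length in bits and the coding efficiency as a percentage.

Average length L = Σ p_i × l_i = 2.4000 bits
Entropy H = 1.8286 bits
Efficiency η = H/L × 100% = 76.19%


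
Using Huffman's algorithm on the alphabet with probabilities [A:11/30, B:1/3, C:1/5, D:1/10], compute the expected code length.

Huffman tree construction:
Combine smallest probabilities repeatedly
Resulting codes:
  A: 0 (length 1)
  B: 11 (length 2)
  C: 101 (length 3)
  D: 100 (length 3)
Average length = Σ p(s) × length(s) = 1.9333 bits


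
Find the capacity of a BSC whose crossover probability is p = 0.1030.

For BSC with error probability p:
C = 1 - H(p) where H(p) is binary entropy
H(0.1030) = -0.1030 × log₂(0.1030) - 0.8970 × log₂(0.8970)
H(p) = 0.4784
C = 1 - 0.4784 = 0.5216 bits/use


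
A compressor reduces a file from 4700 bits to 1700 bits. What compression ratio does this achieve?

Compression ratio = Original / Compressed
= 4700 / 1700 = 2.76:1


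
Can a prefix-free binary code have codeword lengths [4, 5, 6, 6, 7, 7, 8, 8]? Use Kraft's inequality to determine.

Kraft inequality: Σ 2^(-l_i) ≤ 1 for prefix-free code
Calculating: 2^(-4) + 2^(-5) + 2^(-6) + 2^(-6) + 2^(-7) + 2^(-7) + 2^(-8) + 2^(-8)
= 0.0625 + 0.03125 + 0.015625 + 0.015625 + 0.0078125 + 0.0078125 + 0.00390625 + 0.00390625
= 0.1484
Since 0.1484 ≤ 1, prefix-free code exists


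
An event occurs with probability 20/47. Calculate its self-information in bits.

Information content I(x) = -log₂(p(x))
I = -log₂(20/47) = -log₂(0.4255)
I = 1.2327 bits


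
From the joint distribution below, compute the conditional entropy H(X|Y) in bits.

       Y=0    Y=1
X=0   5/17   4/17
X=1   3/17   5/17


H(X|Y) = Σ_y p(y) H(X|Y=y)
  p(Y=0) = 8/17, H(X|Y=0) = 0.9544
  p(Y=1) = 9/17, H(X|Y=1) = 0.9911
H(X|Y) = 0.4706×0.9544 + 0.5294×0.9911 = 0.9738 bits


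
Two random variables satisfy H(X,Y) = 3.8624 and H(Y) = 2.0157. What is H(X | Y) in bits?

Chain rule: H(X,Y) = H(X|Y) + H(Y)
H(X|Y) = H(X,Y) - H(Y) = 3.8624 - 2.0157 = 1.8467 bits


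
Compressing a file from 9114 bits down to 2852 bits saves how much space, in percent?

Space savings = (1 - Compressed/Original) × 100%
= (1 - 2852/9114) × 100%
= 68.71%


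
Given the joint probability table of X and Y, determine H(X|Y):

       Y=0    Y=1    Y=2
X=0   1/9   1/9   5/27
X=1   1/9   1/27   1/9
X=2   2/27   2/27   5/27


H(X|Y) = Σ_y p(y) H(X|Y=y)
  p(Y=0) = 8/27, H(X|Y=0) = 1.5613
  p(Y=1) = 2/9, H(X|Y=1) = 1.4591
  p(Y=2) = 13/27, H(X|Y=2) = 1.5486
H(X|Y) = 0.2963×1.5613 + 0.2222×1.4591 + 0.4815×1.5486 = 1.5325 bits


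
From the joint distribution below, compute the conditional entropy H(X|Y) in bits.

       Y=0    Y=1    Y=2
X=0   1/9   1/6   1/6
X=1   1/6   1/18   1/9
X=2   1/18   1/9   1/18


H(X|Y) = Σ_y p(y) H(X|Y=y)
  p(Y=0) = 1/3, H(X|Y=0) = 1.4591
  p(Y=1) = 1/3, H(X|Y=1) = 1.4591
  p(Y=2) = 1/3, H(X|Y=2) = 1.4591
H(X|Y) = 0.3333×1.4591 + 0.3333×1.4591 + 0.3333×1.4591 = 1.4591 bits


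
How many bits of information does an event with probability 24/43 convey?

Information content I(x) = -log₂(p(x))
I = -log₂(24/43) = -log₂(0.5581)
I = 0.8413 bits


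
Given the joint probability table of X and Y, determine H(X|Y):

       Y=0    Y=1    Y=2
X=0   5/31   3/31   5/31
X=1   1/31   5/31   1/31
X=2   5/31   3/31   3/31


H(X|Y) = Σ_y p(y) H(X|Y=y)
  p(Y=0) = 11/31, H(X|Y=0) = 1.3486
  p(Y=1) = 11/31, H(X|Y=1) = 1.5395
  p(Y=2) = 9/31, H(X|Y=2) = 1.3516
H(X|Y) = 0.3548×1.3486 + 0.3548×1.5395 + 0.2903×1.3516 = 1.4172 bits


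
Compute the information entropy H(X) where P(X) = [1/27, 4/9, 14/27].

H(X) = -Σ p(x) log₂ p(x)
  -1/27 × log₂(1/27) = 0.1761
  -4/9 × log₂(4/9) = 0.5200
  -14/27 × log₂(14/27) = 0.4913
H(X) = 1.1874 bits


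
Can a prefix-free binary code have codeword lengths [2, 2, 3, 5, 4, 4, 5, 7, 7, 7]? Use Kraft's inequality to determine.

Kraft inequality: Σ 2^(-l_i) ≤ 1 for prefix-free code
Calculating: 2^(-2) + 2^(-2) + 2^(-3) + 2^(-5) + 2^(-4) + 2^(-4) + 2^(-5) + 2^(-7) + 2^(-7) + 2^(-7)
= 0.25 + 0.25 + 0.125 + 0.03125 + 0.0625 + 0.0625 + 0.03125 + 0.0078125 + 0.0078125 + 0.0078125
= 0.8359
Since 0.8359 ≤ 1, prefix-free code exists


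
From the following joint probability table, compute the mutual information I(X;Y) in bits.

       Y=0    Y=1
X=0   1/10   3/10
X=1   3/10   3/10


H(X) = 0.9710, H(Y) = 0.9710, H(X,Y) = 1.8955
I(X;Y) = H(X) + H(Y) - H(X,Y) = 0.0464 bits


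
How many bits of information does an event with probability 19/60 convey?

Information content I(x) = -log₂(p(x))
I = -log₂(19/60) = -log₂(0.3167)
I = 1.6590 bits


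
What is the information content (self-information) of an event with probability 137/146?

Information content I(x) = -log₂(p(x))
I = -log₂(137/146) = -log₂(0.9384)
I = 0.0918 bits


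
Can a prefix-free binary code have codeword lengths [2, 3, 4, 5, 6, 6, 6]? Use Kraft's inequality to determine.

Kraft inequality: Σ 2^(-l_i) ≤ 1 for prefix-free code
Calculating: 2^(-2) + 2^(-3) + 2^(-4) + 2^(-5) + 2^(-6) + 2^(-6) + 2^(-6)
= 0.25 + 0.125 + 0.0625 + 0.03125 + 0.015625 + 0.015625 + 0.015625
= 0.5156
Since 0.5156 ≤ 1, prefix-free code exists


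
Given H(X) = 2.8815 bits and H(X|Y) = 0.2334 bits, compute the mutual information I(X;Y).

I(X;Y) = H(X) - H(X|Y)
I(X;Y) = 2.8815 - 0.2334 = 2.6481 bits


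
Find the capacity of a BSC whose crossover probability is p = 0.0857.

For BSC with error probability p:
C = 1 - H(p) where H(p) is binary entropy
H(0.0857) = -0.0857 × log₂(0.0857) - 0.9143 × log₂(0.9143)
H(p) = 0.4220
C = 1 - 0.4220 = 0.5780 bits/use


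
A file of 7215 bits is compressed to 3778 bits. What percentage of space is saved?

Space savings = (1 - Compressed/Original) × 100%
= (1 - 3778/7215) × 100%
= 47.64%


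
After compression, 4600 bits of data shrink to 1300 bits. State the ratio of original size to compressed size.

Compression ratio = Original / Compressed
= 4600 / 1300 = 3.54:1


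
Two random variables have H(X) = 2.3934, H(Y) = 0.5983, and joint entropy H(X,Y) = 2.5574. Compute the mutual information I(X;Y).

I(X;Y) = H(X) + H(Y) - H(X,Y)
I(X;Y) = 2.3934 + 0.5983 - 2.5574 = 0.4343 bits


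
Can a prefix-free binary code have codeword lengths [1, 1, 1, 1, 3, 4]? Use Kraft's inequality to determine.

Kraft inequality: Σ 2^(-l_i) ≤ 1 for prefix-free code
Calculating: 2^(-1) + 2^(-1) + 2^(-1) + 2^(-1) + 2^(-3) + 2^(-4)
= 0.5 + 0.5 + 0.5 + 0.5 + 0.125 + 0.0625
= 2.1875
Since 2.1875 > 1, prefix-free code does not exist


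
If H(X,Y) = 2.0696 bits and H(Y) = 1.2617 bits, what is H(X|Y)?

Chain rule: H(X,Y) = H(X|Y) + H(Y)
H(X|Y) = H(X,Y) - H(Y) = 2.0696 - 1.2617 = 0.8079 bits


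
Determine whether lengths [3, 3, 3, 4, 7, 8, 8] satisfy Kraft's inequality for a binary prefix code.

Kraft inequality: Σ 2^(-l_i) ≤ 1 for prefix-free code
Calculating: 2^(-3) + 2^(-3) + 2^(-3) + 2^(-4) + 2^(-7) + 2^(-8) + 2^(-8)
= 0.125 + 0.125 + 0.125 + 0.0625 + 0.0078125 + 0.00390625 + 0.00390625
= 0.4531
Since 0.4531 ≤ 1, prefix-free code exists


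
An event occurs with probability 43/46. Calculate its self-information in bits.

Information content I(x) = -log₂(p(x))
I = -log₂(43/46) = -log₂(0.9348)
I = 0.0973 bits


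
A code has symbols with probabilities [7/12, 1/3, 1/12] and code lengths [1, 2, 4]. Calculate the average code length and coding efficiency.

Average length L = Σ p_i × l_i = 1.5833 bits
Entropy H = 1.2807 bits
Efficiency η = H/L × 100% = 80.88%


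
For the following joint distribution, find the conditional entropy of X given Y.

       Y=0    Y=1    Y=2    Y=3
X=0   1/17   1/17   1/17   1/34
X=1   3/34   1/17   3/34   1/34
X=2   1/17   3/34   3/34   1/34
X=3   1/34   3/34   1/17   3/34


H(X|Y) = Σ_y p(y) H(X|Y=y)
  p(Y=0) = 4/17, H(X|Y=0) = 1.9056
  p(Y=1) = 5/17, H(X|Y=1) = 1.9710
  p(Y=2) = 5/17, H(X|Y=2) = 1.9710
  p(Y=3) = 3/17, H(X|Y=3) = 1.7925
H(X|Y) = 0.2353×1.9056 + 0.2941×1.9710 + 0.2941×1.9710 + 0.1765×1.7925 = 1.9241 bits


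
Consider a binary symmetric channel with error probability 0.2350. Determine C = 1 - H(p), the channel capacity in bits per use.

For BSC with error probability p:
C = 1 - H(p) where H(p) is binary entropy
H(0.2350) = -0.2350 × log₂(0.2350) - 0.7650 × log₂(0.7650)
H(p) = 0.7866
C = 1 - 0.7866 = 0.2134 bits/use


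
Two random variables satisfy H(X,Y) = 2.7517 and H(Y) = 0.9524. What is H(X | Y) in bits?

Chain rule: H(X,Y) = H(X|Y) + H(Y)
H(X|Y) = H(X,Y) - H(Y) = 2.7517 - 0.9524 = 1.7993 bits


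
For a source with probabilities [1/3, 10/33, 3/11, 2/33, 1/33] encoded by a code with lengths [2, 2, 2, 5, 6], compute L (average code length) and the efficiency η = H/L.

Average length L = Σ p_i × l_i = 2.3030 bits
Entropy H = 1.9595 bits
Efficiency η = H/L × 100% = 85.08%


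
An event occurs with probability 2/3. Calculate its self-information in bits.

Information content I(x) = -log₂(p(x))
I = -log₂(2/3) = -log₂(0.6667)
I = 0.5850 bits


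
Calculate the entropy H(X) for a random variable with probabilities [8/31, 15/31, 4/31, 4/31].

H(X) = -Σ p(x) log₂ p(x)
  -8/31 × log₂(8/31) = 0.5043
  -15/31 × log₂(15/31) = 0.5068
  -4/31 × log₂(4/31) = 0.3812
  -4/31 × log₂(4/31) = 0.3812
H(X) = 1.7734 bits


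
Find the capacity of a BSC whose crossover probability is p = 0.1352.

For BSC with error probability p:
C = 1 - H(p) where H(p) is binary entropy
H(0.1352) = -0.1352 × log₂(0.1352) - 0.8648 × log₂(0.8648)
H(p) = 0.5715
C = 1 - 0.5715 = 0.4285 bits/use


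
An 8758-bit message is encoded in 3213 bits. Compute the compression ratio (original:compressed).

Compression ratio = Original / Compressed
= 8758 / 3213 = 2.73:1


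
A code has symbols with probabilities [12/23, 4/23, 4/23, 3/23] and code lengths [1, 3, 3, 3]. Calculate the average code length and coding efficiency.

Average length L = Σ p_i × l_i = 1.9565 bits
Entropy H = 1.7508 bits
Efficiency η = H/L × 100% = 89.48%


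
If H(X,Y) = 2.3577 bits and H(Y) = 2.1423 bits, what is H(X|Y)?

Chain rule: H(X,Y) = H(X|Y) + H(Y)
H(X|Y) = H(X,Y) - H(Y) = 2.3577 - 2.1423 = 0.2154 bits


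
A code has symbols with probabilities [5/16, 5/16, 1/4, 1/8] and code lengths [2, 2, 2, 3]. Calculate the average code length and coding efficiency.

Average length L = Σ p_i × l_i = 2.1250 bits
Entropy H = 1.9238 bits
Efficiency η = H/L × 100% = 90.53%


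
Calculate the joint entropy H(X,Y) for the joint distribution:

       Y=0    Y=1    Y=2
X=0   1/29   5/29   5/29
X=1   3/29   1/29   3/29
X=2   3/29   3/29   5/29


H(X,Y) = -Σ p(x,y) log₂ p(x,y)
  p(0,0)=1/29: -0.0345 × log₂(0.0345) = 0.1675
  p(0,1)=5/29: -0.1724 × log₂(0.1724) = 0.4373
  p(0,2)=5/29: -0.1724 × log₂(0.1724) = 0.4373
  p(1,0)=3/29: -0.1034 × log₂(0.1034) = 0.3386
  p(1,1)=1/29: -0.0345 × log₂(0.0345) = 0.1675
  p(1,2)=3/29: -0.1034 × log₂(0.1034) = 0.3386
  p(2,0)=3/29: -0.1034 × log₂(0.1034) = 0.3386
  p(2,1)=3/29: -0.1034 × log₂(0.1034) = 0.3386
  p(2,2)=5/29: -0.1724 × log₂(0.1724) = 0.4373
H(X,Y) = 3.0011 bits


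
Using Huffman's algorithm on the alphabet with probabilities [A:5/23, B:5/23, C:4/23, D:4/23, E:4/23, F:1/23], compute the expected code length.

Huffman tree construction:
Combine smallest probabilities repeatedly
Resulting codes:
  A: 00 (length 2)
  B: 01 (length 2)
  C: 101 (length 3)
  D: 110 (length 3)
  E: 111 (length 3)
  F: 100 (length 3)
Average length = Σ p(s) × length(s) = 2.5652 bits


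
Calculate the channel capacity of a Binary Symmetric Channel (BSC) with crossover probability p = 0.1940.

For BSC with error probability p:
C = 1 - H(p) where H(p) is binary entropy
H(0.1940) = -0.1940 × log₂(0.1940) - 0.8060 × log₂(0.8060)
H(p) = 0.7098
C = 1 - 0.7098 = 0.2902 bits/use


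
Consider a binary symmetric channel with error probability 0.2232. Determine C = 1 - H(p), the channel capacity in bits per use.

For BSC with error probability p:
C = 1 - H(p) where H(p) is binary entropy
H(0.2232) = -0.2232 × log₂(0.2232) - 0.7768 × log₂(0.7768)
H(p) = 0.7660
C = 1 - 0.7660 = 0.2340 bits/use


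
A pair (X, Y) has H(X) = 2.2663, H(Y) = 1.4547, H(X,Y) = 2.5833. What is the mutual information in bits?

I(X;Y) = H(X) + H(Y) - H(X,Y)
I(X;Y) = 2.2663 + 1.4547 - 2.5833 = 1.1377 bits


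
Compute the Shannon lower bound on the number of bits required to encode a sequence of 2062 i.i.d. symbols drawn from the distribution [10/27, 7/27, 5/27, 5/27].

Entropy H = 1.9367 bits/symbol
Minimum bits = H × n = 1.9367 × 2062
= 3993.55 bits


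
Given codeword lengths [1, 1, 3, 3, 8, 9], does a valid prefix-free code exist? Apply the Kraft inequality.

Kraft inequality: Σ 2^(-l_i) ≤ 1 for prefix-free code
Calculating: 2^(-1) + 2^(-1) + 2^(-3) + 2^(-3) + 2^(-8) + 2^(-9)
= 0.5 + 0.5 + 0.125 + 0.125 + 0.00390625 + 0.001953125
= 1.2559
Since 1.2559 > 1, prefix-free code does not exist


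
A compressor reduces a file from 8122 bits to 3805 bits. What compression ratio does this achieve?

Compression ratio = Original / Compressed
= 8122 / 3805 = 2.13:1


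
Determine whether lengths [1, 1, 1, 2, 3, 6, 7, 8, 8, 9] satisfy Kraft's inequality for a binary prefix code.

Kraft inequality: Σ 2^(-l_i) ≤ 1 for prefix-free code
Calculating: 2^(-1) + 2^(-1) + 2^(-1) + 2^(-2) + 2^(-3) + 2^(-6) + 2^(-7) + 2^(-8) + 2^(-8) + 2^(-9)
= 0.5 + 0.5 + 0.5 + 0.25 + 0.125 + 0.015625 + 0.0078125 + 0.00390625 + 0.00390625 + 0.001953125
= 1.9082
Since 1.9082 > 1, prefix-free code does not exist


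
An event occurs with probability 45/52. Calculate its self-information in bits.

Information content I(x) = -log₂(p(x))
I = -log₂(45/52) = -log₂(0.8654)
I = 0.2086 bits


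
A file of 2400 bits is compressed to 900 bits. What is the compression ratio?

Compression ratio = Original / Compressed
= 2400 / 900 = 2.67:1


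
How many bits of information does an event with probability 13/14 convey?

Information content I(x) = -log₂(p(x))
I = -log₂(13/14) = -log₂(0.9286)
I = 0.1069 bits


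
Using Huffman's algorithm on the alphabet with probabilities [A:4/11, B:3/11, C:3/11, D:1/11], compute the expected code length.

Huffman tree construction:
Combine smallest probabilities repeatedly
Resulting codes:
  A: 11 (length 2)
  B: 01 (length 2)
  C: 10 (length 2)
  D: 00 (length 2)
Average length = Σ p(s) × length(s) = 2.0000 bits


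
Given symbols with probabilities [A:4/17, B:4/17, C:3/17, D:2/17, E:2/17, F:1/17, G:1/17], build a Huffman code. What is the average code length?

Huffman tree construction:
Combine smallest probabilities repeatedly
Resulting codes:
  A: 00 (length 2)
  B: 01 (length 2)
  C: 111 (length 3)
  D: 100 (length 3)
  E: 101 (length 3)
  F: 1100 (length 4)
  G: 1101 (length 4)
Average length = Σ p(s) × length(s) = 2.6471 bits


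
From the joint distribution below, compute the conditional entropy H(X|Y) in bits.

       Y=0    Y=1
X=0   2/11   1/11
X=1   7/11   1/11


H(X|Y) = Σ_y p(y) H(X|Y=y)
  p(Y=0) = 9/11, H(X|Y=0) = 0.7642
  p(Y=1) = 2/11, H(X|Y=1) = 1.0000
H(X|Y) = 0.8182×0.7642 + 0.1818×1.0000 = 0.8071 bits


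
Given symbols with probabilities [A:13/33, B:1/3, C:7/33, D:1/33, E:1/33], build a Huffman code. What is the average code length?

Huffman tree construction:
Combine smallest probabilities repeatedly
Resulting codes:
  A: 0 (length 1)
  B: 11 (length 2)
  C: 101 (length 3)
  D: 1000 (length 4)
  E: 1001 (length 4)
Average length = Σ p(s) × length(s) = 1.9394 bits


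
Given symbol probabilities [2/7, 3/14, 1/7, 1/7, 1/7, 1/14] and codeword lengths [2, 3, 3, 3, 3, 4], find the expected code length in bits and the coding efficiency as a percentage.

Average length L = Σ p_i × l_i = 2.7857 bits
Entropy H = 2.4677 bits
Efficiency η = H/L × 100% = 88.58%


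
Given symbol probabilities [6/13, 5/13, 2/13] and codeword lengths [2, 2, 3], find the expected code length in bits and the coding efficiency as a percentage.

Average length L = Σ p_i × l_i = 2.1538 bits
Entropy H = 1.4605 bits
Efficiency η = H/L × 100% = 67.81%
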